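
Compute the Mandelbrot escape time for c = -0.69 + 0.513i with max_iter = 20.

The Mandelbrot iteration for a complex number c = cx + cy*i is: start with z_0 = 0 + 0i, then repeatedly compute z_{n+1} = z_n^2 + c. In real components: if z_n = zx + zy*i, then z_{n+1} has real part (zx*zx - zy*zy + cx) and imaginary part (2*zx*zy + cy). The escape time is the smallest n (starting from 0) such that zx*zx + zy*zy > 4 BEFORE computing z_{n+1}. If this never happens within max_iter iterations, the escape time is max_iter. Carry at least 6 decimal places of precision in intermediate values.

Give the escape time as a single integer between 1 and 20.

z_0 = 0 + 0i, c = -0.6900 + 0.5130i
Iter 1: z = -0.6900 + 0.5130i, |z|^2 = 0.7393
Iter 2: z = -0.4771 + -0.1949i, |z|^2 = 0.2656
Iter 3: z = -0.5004 + 0.6990i, |z|^2 = 0.7390
Iter 4: z = -0.9282 + -0.1866i, |z|^2 = 0.8964
Iter 5: z = 0.1367 + 0.8593i, |z|^2 = 0.7572
Iter 6: z = -1.4098 + 0.7480i, |z|^2 = 2.5470
Iter 7: z = 0.7380 + -1.5960i, |z|^2 = 3.0919
Iter 8: z = -2.6928 + -1.8426i, |z|^2 = 10.6461
Escaped at iteration 8

Answer: 8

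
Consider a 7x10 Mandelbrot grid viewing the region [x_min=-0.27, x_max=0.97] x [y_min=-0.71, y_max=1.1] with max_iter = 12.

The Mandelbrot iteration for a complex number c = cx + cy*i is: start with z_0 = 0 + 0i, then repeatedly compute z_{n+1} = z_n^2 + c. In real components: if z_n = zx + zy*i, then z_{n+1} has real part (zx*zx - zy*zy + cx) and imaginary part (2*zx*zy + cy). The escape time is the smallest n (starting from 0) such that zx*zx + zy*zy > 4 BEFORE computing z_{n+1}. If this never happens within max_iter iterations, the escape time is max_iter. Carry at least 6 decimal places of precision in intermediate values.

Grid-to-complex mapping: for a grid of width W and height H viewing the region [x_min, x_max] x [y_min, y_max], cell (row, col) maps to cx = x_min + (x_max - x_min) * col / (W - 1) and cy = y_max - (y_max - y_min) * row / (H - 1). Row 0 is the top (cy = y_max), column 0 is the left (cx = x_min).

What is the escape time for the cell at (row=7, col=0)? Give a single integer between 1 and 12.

Answer: 12

Derivation:
z_0 = 0 + 0i, c = -0.2700 + -0.3078i
Iter 1: z = -0.2700 + -0.3078i, |z|^2 = 0.1676
Iter 2: z = -0.2918 + -0.1416i, |z|^2 = 0.1052
Iter 3: z = -0.2049 + -0.2251i, |z|^2 = 0.0927
Iter 4: z = -0.2787 + -0.2155i, |z|^2 = 0.1241
Iter 5: z = -0.2388 + -0.1876i, |z|^2 = 0.0922
Iter 6: z = -0.2482 + -0.2182i, |z|^2 = 0.1092
Iter 7: z = -0.2560 + -0.1995i, |z|^2 = 0.1053
Iter 8: z = -0.2443 + -0.2056i, |z|^2 = 0.1020
Iter 9: z = -0.2526 + -0.2073i, |z|^2 = 0.1068
Iter 10: z = -0.2492 + -0.2030i, |z|^2 = 0.1033
Iter 11: z = -0.2491 + -0.2066i, |z|^2 = 0.1048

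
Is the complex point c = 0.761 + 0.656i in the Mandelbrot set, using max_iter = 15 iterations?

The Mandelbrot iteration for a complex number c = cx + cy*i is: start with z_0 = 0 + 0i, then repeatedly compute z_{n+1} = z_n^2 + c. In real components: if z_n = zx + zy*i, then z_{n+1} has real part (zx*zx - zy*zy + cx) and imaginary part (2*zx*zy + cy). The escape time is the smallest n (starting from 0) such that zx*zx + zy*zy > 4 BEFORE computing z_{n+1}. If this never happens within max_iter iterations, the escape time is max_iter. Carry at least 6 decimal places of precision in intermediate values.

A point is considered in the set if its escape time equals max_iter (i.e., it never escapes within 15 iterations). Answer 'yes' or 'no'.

Answer: no

Derivation:
z_0 = 0 + 0i, c = 0.7610 + 0.6560i
Iter 1: z = 0.7610 + 0.6560i, |z|^2 = 1.0095
Iter 2: z = 0.9098 + 1.6544i, |z|^2 = 3.5649
Iter 3: z = -1.1484 + 3.6664i, |z|^2 = 14.7611
Escaped at iteration 3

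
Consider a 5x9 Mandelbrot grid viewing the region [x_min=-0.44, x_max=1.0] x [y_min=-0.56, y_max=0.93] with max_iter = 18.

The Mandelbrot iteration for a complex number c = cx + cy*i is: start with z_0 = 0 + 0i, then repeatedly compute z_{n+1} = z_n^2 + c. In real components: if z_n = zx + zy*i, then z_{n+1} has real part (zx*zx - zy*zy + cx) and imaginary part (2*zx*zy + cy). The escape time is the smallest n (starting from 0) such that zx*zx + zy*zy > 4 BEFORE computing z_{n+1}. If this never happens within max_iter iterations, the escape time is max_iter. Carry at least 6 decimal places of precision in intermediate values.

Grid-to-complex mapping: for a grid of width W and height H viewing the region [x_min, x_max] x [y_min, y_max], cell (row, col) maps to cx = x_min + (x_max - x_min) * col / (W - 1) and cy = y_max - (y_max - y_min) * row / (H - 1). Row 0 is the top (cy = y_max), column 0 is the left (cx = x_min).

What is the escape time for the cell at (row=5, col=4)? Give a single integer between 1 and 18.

z_0 = 0 + 0i, c = 1.0000 + -0.0013i
Iter 1: z = 1.0000 + -0.0013i, |z|^2 = 1.0000
Iter 2: z = 2.0000 + -0.0038i, |z|^2 = 4.0000
Escaped at iteration 2

Answer: 2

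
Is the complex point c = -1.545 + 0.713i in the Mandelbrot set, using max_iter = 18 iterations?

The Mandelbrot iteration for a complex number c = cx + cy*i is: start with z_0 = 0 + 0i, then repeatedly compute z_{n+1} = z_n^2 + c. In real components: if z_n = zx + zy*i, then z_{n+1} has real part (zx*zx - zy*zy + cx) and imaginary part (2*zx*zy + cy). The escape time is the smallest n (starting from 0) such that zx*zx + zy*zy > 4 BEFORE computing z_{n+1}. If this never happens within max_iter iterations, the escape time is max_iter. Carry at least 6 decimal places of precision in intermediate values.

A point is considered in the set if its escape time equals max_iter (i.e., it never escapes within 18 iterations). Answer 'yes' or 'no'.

z_0 = 0 + 0i, c = -1.5450 + 0.7130i
Iter 1: z = -1.5450 + 0.7130i, |z|^2 = 2.8954
Iter 2: z = 0.3337 + -1.4902i, |z|^2 = 2.3319
Iter 3: z = -3.6543 + -0.2814i, |z|^2 = 13.4330
Escaped at iteration 3

Answer: no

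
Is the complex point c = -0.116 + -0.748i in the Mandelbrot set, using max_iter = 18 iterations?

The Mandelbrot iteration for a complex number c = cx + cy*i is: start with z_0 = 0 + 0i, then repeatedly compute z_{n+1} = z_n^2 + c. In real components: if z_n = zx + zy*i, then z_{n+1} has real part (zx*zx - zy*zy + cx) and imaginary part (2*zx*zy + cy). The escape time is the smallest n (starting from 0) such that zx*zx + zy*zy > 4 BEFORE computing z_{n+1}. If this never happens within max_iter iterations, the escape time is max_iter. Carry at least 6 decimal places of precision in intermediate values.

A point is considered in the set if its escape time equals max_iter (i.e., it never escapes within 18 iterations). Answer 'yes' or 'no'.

Answer: yes

Derivation:
z_0 = 0 + 0i, c = -0.1160 + -0.7480i
Iter 1: z = -0.1160 + -0.7480i, |z|^2 = 0.5730
Iter 2: z = -0.6620 + -0.5745i, |z|^2 = 0.7683
Iter 3: z = -0.0077 + 0.0126i, |z|^2 = 0.0002
Iter 4: z = -0.1161 + -0.7482i, |z|^2 = 0.5733
Iter 5: z = -0.6623 + -0.5743i, |z|^2 = 0.7684
Iter 6: z = -0.0071 + 0.0127i, |z|^2 = 0.0002
Iter 7: z = -0.1161 + -0.7482i, |z|^2 = 0.5733
Iter 8: z = -0.6623 + -0.5743i, |z|^2 = 0.7684
Iter 9: z = -0.0071 + 0.0127i, |z|^2 = 0.0002
Iter 10: z = -0.1161 + -0.7482i, |z|^2 = 0.5733
Iter 11: z = -0.6623 + -0.5743i, |z|^2 = 0.7684
Iter 12: z = -0.0071 + 0.0127i, |z|^2 = 0.0002
Iter 13: z = -0.1161 + -0.7482i, |z|^2 = 0.5733
Iter 14: z = -0.6623 + -0.5743i, |z|^2 = 0.7684
Iter 15: z = -0.0071 + 0.0127i, |z|^2 = 0.0002
Iter 16: z = -0.1161 + -0.7482i, |z|^2 = 0.5733
Iter 17: z = -0.6623 + -0.5743i, |z|^2 = 0.7684
Did not escape in 18 iterations → in set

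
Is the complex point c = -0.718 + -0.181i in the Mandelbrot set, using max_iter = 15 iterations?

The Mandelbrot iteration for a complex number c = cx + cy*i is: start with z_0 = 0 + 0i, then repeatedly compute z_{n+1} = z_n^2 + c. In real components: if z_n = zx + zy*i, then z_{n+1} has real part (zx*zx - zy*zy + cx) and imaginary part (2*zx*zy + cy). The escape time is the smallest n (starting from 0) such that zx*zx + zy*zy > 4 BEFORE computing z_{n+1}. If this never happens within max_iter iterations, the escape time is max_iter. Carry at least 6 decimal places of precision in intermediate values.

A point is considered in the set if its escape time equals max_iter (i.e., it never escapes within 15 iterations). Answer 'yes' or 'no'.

z_0 = 0 + 0i, c = -0.7180 + -0.1810i
Iter 1: z = -0.7180 + -0.1810i, |z|^2 = 0.5483
Iter 2: z = -0.2352 + 0.0789i, |z|^2 = 0.0616
Iter 3: z = -0.6689 + -0.2181i, |z|^2 = 0.4950
Iter 4: z = -0.3182 + 0.1108i, |z|^2 = 0.1135
Iter 5: z = -0.6290 + -0.2515i, |z|^2 = 0.4590
Iter 6: z = -0.3856 + 0.1354i, |z|^2 = 0.1670
Iter 7: z = -0.5877 + -0.2854i, |z|^2 = 0.4268
Iter 8: z = -0.4541 + 0.1545i, |z|^2 = 0.2301
Iter 9: z = -0.5357 + -0.3213i, |z|^2 = 0.3902
Iter 10: z = -0.5343 + 0.1632i, |z|^2 = 0.3121
Iter 11: z = -0.4592 + -0.3554i, |z|^2 = 0.3372
Iter 12: z = -0.6335 + 0.1454i, |z|^2 = 0.4224
Iter 13: z = -0.3378 + -0.3652i, |z|^2 = 0.2475
Iter 14: z = -0.7372 + 0.0658i, |z|^2 = 0.5478
Did not escape in 15 iterations → in set

Answer: yes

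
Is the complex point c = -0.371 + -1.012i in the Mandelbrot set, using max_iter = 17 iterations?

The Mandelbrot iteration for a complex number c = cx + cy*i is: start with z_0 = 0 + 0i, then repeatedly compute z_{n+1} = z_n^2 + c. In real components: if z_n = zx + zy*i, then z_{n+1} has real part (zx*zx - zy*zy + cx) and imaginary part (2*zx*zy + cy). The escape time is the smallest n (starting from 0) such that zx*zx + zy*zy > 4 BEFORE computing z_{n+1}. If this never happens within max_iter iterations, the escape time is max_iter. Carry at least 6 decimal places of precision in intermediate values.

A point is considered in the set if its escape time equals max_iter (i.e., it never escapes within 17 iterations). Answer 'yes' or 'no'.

Answer: no

Derivation:
z_0 = 0 + 0i, c = -0.3710 + -1.0120i
Iter 1: z = -0.3710 + -1.0120i, |z|^2 = 1.1618
Iter 2: z = -1.2575 + -0.2611i, |z|^2 = 1.6495
Iter 3: z = 1.1421 + -0.3553i, |z|^2 = 1.4308
Iter 4: z = 0.8072 + -1.8237i, |z|^2 = 3.9775
Iter 5: z = -3.0453 + -3.9563i, |z|^2 = 24.9258
Escaped at iteration 5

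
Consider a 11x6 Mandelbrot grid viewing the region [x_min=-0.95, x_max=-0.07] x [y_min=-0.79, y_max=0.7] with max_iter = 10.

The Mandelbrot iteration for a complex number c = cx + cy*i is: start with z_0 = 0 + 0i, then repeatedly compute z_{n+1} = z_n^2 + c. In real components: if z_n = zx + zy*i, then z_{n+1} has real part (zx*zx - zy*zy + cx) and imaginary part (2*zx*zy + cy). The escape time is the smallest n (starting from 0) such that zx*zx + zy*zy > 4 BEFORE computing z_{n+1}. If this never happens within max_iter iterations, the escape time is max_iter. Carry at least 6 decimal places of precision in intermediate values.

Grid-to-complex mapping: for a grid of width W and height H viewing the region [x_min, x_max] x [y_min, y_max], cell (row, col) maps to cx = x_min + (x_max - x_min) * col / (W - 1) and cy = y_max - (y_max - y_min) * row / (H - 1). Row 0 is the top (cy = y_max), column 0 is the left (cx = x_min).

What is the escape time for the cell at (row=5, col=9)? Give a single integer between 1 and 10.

Answer: 10

Derivation:
z_0 = 0 + 0i, c = -0.1580 + -0.7900i
Iter 1: z = -0.1580 + -0.7900i, |z|^2 = 0.6491
Iter 2: z = -0.7571 + -0.5404i, |z|^2 = 0.8652
Iter 3: z = 0.1233 + 0.0283i, |z|^2 = 0.0160
Iter 4: z = -0.1436 + -0.7830i, |z|^2 = 0.6338
Iter 5: z = -0.7505 + -0.5651i, |z|^2 = 0.8826
Iter 6: z = 0.0859 + 0.0582i, |z|^2 = 0.0108
Iter 7: z = -0.1540 + -0.7800i, |z|^2 = 0.6321
Iter 8: z = -0.7427 + -0.5498i, |z|^2 = 0.8538
Iter 9: z = 0.0913 + 0.0266i, |z|^2 = 0.0090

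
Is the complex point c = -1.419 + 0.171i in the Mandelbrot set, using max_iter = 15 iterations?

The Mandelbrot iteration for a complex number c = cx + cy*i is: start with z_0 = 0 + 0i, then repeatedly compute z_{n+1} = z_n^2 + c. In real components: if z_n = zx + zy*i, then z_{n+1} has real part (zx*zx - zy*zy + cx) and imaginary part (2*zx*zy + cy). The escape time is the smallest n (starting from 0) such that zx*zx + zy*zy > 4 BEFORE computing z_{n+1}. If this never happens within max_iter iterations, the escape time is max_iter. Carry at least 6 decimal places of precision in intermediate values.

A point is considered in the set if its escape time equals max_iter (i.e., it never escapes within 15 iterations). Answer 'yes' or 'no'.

Answer: no

Derivation:
z_0 = 0 + 0i, c = -1.4190 + 0.1710i
Iter 1: z = -1.4190 + 0.1710i, |z|^2 = 2.0428
Iter 2: z = 0.5653 + -0.3143i, |z|^2 = 0.4184
Iter 3: z = -1.1982 + -0.1844i, |z|^2 = 1.4697
Iter 4: z = -0.0173 + 0.6128i, |z|^2 = 0.3758
Iter 5: z = -1.7942 + 0.1498i, |z|^2 = 3.2416
Iter 6: z = 1.7778 + -0.3665i, |z|^2 = 3.2948
Iter 7: z = 1.6072 + -1.1320i, |z|^2 = 3.8646
Iter 8: z = -0.1175 + -3.4678i, |z|^2 = 12.0396
Escaped at iteration 8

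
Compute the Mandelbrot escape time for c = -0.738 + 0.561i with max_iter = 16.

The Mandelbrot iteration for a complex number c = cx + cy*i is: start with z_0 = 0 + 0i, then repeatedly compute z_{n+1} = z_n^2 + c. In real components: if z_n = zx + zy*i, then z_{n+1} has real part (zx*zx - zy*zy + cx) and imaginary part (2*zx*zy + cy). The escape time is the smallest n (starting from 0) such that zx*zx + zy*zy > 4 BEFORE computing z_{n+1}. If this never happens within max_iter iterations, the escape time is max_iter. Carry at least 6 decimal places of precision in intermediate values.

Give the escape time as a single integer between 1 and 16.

z_0 = 0 + 0i, c = -0.7380 + 0.5610i
Iter 1: z = -0.7380 + 0.5610i, |z|^2 = 0.8594
Iter 2: z = -0.5081 + -0.2670i, |z|^2 = 0.3295
Iter 3: z = -0.5512 + 0.8323i, |z|^2 = 0.9966
Iter 4: z = -1.1270 + -0.3565i, |z|^2 = 1.3973
Iter 5: z = 0.4051 + 1.3646i, |z|^2 = 2.0263
Iter 6: z = -2.4361 + 1.6665i, |z|^2 = 8.7120
Escaped at iteration 6

Answer: 6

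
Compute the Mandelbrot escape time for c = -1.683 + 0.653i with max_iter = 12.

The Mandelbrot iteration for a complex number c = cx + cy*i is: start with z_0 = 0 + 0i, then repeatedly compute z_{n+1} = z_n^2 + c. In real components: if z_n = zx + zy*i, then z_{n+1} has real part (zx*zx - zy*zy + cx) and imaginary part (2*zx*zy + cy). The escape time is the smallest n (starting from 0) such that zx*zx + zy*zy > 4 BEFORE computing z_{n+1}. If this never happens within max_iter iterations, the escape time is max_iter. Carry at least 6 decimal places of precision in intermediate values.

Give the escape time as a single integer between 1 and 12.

Answer: 3

Derivation:
z_0 = 0 + 0i, c = -1.6830 + 0.6530i
Iter 1: z = -1.6830 + 0.6530i, |z|^2 = 3.2589
Iter 2: z = 0.7231 + -1.5450i, |z|^2 = 2.9099
Iter 3: z = -3.5472 + -1.5813i, |z|^2 = 15.0830
Escaped at iteration 3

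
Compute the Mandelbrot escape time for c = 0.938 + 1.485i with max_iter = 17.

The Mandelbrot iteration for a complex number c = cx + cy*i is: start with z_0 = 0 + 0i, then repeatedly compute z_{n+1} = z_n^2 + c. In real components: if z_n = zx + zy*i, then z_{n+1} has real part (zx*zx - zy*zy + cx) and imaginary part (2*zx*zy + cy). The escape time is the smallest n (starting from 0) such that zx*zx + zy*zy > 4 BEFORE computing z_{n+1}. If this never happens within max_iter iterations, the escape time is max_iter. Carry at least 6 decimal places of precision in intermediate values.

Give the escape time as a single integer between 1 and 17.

z_0 = 0 + 0i, c = 0.9380 + 1.4850i
Iter 1: z = 0.9380 + 1.4850i, |z|^2 = 3.0851
Iter 2: z = -0.3874 + 4.2709i, |z|^2 = 18.3903
Escaped at iteration 2

Answer: 2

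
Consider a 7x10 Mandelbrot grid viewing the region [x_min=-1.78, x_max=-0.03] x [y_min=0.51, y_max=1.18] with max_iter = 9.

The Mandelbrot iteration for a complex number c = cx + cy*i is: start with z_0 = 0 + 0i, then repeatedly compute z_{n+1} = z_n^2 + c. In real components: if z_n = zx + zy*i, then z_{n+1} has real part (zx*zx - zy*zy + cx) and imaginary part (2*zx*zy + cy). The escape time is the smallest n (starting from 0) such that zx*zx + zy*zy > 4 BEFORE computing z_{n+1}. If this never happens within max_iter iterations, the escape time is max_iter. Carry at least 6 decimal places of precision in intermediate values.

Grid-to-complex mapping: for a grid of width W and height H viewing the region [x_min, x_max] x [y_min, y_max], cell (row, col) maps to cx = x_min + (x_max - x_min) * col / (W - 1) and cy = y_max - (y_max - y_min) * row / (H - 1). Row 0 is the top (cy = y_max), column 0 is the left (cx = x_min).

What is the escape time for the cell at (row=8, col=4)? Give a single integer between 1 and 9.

Answer: 9

Derivation:
z_0 = 0 + 0i, c = -0.6133 + 0.5844i
Iter 1: z = -0.6133 + 0.5844i, |z|^2 = 0.7178
Iter 2: z = -0.5787 + -0.1325i, |z|^2 = 0.3525
Iter 3: z = -0.2960 + 0.7378i, |z|^2 = 0.6319
Iter 4: z = -1.0701 + 0.1477i, |z|^2 = 1.1669
Iter 5: z = 0.5099 + 0.2682i, |z|^2 = 0.3319
Iter 6: z = -0.4253 + 0.8580i, |z|^2 = 0.9170
Iter 7: z = -1.1686 + -0.1454i, |z|^2 = 1.3867
Iter 8: z = 0.7311 + 0.9242i, |z|^2 = 1.3887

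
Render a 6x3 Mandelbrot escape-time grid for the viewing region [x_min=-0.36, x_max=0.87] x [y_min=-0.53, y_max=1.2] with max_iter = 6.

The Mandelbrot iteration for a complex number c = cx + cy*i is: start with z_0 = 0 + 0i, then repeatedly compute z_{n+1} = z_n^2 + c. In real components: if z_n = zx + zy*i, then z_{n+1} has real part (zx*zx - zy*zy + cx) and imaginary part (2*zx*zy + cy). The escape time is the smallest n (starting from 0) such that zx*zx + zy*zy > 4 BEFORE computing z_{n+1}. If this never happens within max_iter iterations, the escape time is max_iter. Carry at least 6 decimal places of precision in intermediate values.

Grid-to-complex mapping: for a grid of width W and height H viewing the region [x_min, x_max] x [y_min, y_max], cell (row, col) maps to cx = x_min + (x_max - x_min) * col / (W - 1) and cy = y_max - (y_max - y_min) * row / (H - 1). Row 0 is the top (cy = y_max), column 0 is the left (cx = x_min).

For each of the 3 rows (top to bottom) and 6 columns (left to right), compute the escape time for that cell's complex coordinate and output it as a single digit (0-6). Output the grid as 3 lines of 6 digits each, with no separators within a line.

(row=0, col=0): c = -0.3600 + 1.2000i → escape time 3
(row=0, col=1): c = -0.1140 + 1.2000i → escape time 3
(row=0, col=2): c = 0.1320 + 1.2000i → escape time 3
(row=0, col=3): c = 0.3780 + 1.2000i → escape time 2
(row=0, col=4): c = 0.6240 + 1.2000i → escape time 2
(row=0, col=5): c = 0.8700 + 1.2000i → escape time 2
(row=1, col=0): c = -0.3600 + 0.3350i → escape time 6
(row=1, col=1): c = -0.1140 + 0.3350i → escape time 6
(row=1, col=2): c = 0.1320 + 0.3350i → escape time 6
(row=1, col=3): c = 0.3780 + 0.3350i → escape time 6
(row=1, col=4): c = 0.6240 + 0.3350i → escape time 4
(row=1, col=5): c = 0.8700 + 0.3350i → escape time 3
(row=2, col=0): c = -0.3600 + -0.5300i → escape time 6
(row=2, col=1): c = -0.1140 + -0.5300i → escape time 6
(row=2, col=2): c = 0.1320 + -0.5300i → escape time 6
(row=2, col=3): c = 0.3780 + -0.5300i → escape time 6
(row=2, col=4): c = 0.6240 + -0.5300i → escape time 3
(row=2, col=5): c = 0.8700 + -0.5300i → escape time 3

Answer: 333222
666643
666633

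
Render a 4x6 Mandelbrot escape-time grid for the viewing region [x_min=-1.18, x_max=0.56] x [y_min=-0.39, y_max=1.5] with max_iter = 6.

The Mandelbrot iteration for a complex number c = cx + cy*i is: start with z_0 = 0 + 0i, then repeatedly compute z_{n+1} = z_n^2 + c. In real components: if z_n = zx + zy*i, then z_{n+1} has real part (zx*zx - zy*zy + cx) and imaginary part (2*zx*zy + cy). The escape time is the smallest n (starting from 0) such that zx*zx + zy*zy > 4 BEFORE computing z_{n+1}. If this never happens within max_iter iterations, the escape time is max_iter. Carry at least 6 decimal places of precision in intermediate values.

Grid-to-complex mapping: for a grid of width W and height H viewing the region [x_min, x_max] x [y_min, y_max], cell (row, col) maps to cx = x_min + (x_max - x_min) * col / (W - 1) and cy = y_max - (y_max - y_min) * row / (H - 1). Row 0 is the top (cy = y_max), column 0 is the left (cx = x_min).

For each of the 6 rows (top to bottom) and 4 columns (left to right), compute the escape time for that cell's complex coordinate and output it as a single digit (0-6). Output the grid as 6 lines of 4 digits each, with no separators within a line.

(row=0, col=0): c = -1.1800 + 1.5000i → escape time 2
(row=0, col=1): c = -0.6000 + 1.5000i → escape time 2
(row=0, col=2): c = -0.0200 + 1.5000i → escape time 2
(row=0, col=3): c = 0.5600 + 1.5000i → escape time 2
(row=1, col=0): c = -1.1800 + 1.1220i → escape time 3
(row=1, col=1): c = -0.6000 + 1.1220i → escape time 3
(row=1, col=2): c = -0.0200 + 1.1220i → escape time 4
(row=1, col=3): c = 0.5600 + 1.1220i → escape time 2
(row=2, col=0): c = -1.1800 + 0.7440i → escape time 3
(row=2, col=1): c = -0.6000 + 0.7440i → escape time 5
(row=2, col=2): c = -0.0200 + 0.7440i → escape time 6
(row=2, col=3): c = 0.5600 + 0.7440i → escape time 3
(row=3, col=0): c = -1.1800 + 0.3660i → escape time 6
(row=3, col=1): c = -0.6000 + 0.3660i → escape time 6
(row=3, col=2): c = -0.0200 + 0.3660i → escape time 6
(row=3, col=3): c = 0.5600 + 0.3660i → escape time 4
(row=4, col=0): c = -1.1800 + -0.0120i → escape time 6
(row=4, col=1): c = -0.6000 + -0.0120i → escape time 6
(row=4, col=2): c = -0.0200 + -0.0120i → escape time 6
(row=4, col=3): c = 0.5600 + -0.0120i → escape time 4
(row=5, col=0): c = -1.1800 + -0.3900i → escape time 6
(row=5, col=1): c = -0.6000 + -0.3900i → escape time 6
(row=5, col=2): c = -0.0200 + -0.3900i → escape time 6
(row=5, col=3): c = 0.5600 + -0.3900i → escape time 4

Answer: 2222
3342
3563
6664
6664
6664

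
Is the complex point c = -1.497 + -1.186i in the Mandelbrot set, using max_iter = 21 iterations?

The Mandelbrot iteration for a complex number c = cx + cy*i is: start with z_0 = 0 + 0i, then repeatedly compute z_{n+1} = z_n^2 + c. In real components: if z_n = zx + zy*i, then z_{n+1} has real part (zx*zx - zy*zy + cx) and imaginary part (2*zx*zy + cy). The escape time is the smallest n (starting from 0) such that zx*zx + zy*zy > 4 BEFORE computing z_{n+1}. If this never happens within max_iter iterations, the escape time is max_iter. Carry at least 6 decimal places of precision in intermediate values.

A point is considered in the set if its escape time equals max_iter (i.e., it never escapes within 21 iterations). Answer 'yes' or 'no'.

Answer: no

Derivation:
z_0 = 0 + 0i, c = -1.4970 + -1.1860i
Iter 1: z = -1.4970 + -1.1860i, |z|^2 = 3.6476
Iter 2: z = -0.6626 + 2.3649i, |z|^2 = 6.0317
Escaped at iteration 2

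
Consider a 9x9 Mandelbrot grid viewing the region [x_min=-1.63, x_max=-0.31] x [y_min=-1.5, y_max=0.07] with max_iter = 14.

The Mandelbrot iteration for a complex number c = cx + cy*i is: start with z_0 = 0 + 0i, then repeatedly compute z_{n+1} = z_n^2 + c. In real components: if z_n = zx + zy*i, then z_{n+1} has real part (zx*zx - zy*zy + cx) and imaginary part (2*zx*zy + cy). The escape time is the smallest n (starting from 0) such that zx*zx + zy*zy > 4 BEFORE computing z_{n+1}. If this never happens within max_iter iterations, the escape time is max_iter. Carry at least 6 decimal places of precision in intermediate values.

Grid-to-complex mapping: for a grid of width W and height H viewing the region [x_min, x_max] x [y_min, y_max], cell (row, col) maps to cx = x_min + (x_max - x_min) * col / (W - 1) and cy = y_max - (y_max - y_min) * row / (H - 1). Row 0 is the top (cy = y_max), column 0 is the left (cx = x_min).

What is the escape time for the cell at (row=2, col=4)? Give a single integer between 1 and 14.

Answer: 11

Derivation:
z_0 = 0 + 0i, c = -0.9700 + -0.3225i
Iter 1: z = -0.9700 + -0.3225i, |z|^2 = 1.0449
Iter 2: z = -0.1331 + 0.3032i, |z|^2 = 0.1096
Iter 3: z = -1.0442 + -0.4032i, |z|^2 = 1.2529
Iter 4: z = -0.0423 + 0.5195i, |z|^2 = 0.2717
Iter 5: z = -1.2381 + -0.3664i, |z|^2 = 1.6672
Iter 6: z = 0.4287 + 0.5848i, |z|^2 = 0.5258
Iter 7: z = -1.1282 + 0.1789i, |z|^2 = 1.3049
Iter 8: z = 0.2708 + -0.7263i, |z|^2 = 0.6008
Iter 9: z = -1.4241 + -0.7159i, |z|^2 = 2.5405
Iter 10: z = 0.5455 + 1.7165i, |z|^2 = 3.2441
Iter 11: z = -3.6189 + 1.5502i, |z|^2 = 15.4999
Escaped at iteration 11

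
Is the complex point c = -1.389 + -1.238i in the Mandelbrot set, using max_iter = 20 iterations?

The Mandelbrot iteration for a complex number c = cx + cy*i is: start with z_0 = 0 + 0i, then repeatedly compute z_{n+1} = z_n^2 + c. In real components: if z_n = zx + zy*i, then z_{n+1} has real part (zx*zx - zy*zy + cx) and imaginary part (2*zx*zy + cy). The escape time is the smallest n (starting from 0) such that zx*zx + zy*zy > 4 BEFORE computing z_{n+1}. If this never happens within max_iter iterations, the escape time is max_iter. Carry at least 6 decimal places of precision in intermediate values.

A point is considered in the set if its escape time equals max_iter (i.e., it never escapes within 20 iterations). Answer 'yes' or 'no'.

z_0 = 0 + 0i, c = -1.3890 + -1.2380i
Iter 1: z = -1.3890 + -1.2380i, |z|^2 = 3.4620
Iter 2: z = -0.9923 + 2.2012i, |z|^2 = 5.8298
Escaped at iteration 2

Answer: no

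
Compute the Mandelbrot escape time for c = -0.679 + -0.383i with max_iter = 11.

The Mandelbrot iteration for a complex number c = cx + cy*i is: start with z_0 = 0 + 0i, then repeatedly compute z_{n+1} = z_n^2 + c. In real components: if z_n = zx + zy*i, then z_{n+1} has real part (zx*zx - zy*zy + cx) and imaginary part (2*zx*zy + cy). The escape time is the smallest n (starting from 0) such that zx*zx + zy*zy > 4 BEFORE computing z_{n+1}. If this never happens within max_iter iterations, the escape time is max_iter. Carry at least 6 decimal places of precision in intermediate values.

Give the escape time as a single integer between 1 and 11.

z_0 = 0 + 0i, c = -0.6790 + -0.3830i
Iter 1: z = -0.6790 + -0.3830i, |z|^2 = 0.6077
Iter 2: z = -0.3646 + 0.1371i, |z|^2 = 0.1518
Iter 3: z = -0.5648 + -0.4830i, |z|^2 = 0.5523
Iter 4: z = -0.5933 + 0.1626i, |z|^2 = 0.3784
Iter 5: z = -0.3535 + -0.5760i, |z|^2 = 0.4567
Iter 6: z = -0.8858 + 0.0242i, |z|^2 = 0.7852
Iter 7: z = 0.1050 + -0.4259i, |z|^2 = 0.1924
Iter 8: z = -0.8493 + -0.4724i, |z|^2 = 0.9446
Iter 9: z = -0.1808 + 0.4195i, |z|^2 = 0.2087
Iter 10: z = -0.8223 + -0.5347i, |z|^2 = 0.9620

Answer: 11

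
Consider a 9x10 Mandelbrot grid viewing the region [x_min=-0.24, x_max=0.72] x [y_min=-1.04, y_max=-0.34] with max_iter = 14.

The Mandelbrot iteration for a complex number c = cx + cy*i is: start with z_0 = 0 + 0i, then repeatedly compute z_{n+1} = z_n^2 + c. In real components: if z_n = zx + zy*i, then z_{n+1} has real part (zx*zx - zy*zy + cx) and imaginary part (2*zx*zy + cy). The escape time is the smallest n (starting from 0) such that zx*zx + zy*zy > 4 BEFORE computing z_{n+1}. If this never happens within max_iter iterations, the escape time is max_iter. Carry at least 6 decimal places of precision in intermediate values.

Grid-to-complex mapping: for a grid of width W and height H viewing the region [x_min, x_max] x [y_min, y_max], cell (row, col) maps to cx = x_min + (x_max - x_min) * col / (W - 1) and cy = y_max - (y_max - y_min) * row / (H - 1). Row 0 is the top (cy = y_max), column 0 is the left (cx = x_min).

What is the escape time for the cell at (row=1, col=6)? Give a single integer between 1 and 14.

Answer: 6

Derivation:
z_0 = 0 + 0i, c = 0.4800 + -0.4178i
Iter 1: z = 0.4800 + -0.4178i, |z|^2 = 0.4049
Iter 2: z = 0.5359 + -0.8188i, |z|^2 = 0.9577
Iter 3: z = 0.0966 + -1.2954i, |z|^2 = 1.6873
Iter 4: z = -1.1886 + -0.6681i, |z|^2 = 1.8592
Iter 5: z = 1.4463 + 1.1705i, |z|^2 = 3.4621
Iter 6: z = 1.2017 + 2.9682i, |z|^2 = 10.2546
Escaped at iteration 6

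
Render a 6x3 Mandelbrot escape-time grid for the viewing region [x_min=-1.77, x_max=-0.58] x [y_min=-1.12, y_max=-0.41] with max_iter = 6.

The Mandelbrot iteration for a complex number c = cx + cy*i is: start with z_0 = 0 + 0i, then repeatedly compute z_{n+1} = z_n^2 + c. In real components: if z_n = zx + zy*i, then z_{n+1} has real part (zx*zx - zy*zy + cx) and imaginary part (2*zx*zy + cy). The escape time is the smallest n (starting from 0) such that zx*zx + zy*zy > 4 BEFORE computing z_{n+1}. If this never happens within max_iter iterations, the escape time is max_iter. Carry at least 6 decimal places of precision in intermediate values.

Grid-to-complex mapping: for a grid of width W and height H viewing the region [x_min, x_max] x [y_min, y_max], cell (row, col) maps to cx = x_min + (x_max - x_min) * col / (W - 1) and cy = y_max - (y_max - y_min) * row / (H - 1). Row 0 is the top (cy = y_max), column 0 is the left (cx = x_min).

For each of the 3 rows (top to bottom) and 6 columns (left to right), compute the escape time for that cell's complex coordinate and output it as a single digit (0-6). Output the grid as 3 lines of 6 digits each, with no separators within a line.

Answer: 346666
233345
123333

Derivation:
(row=0, col=0): c = -1.7700 + -0.4100i → escape time 3
(row=0, col=1): c = -1.5320 + -0.4100i → escape time 4
(row=0, col=2): c = -1.2940 + -0.4100i → escape time 6
(row=0, col=3): c = -1.0560 + -0.4100i → escape time 6
(row=0, col=4): c = -0.8180 + -0.4100i → escape time 6
(row=0, col=5): c = -0.5800 + -0.4100i → escape time 6
(row=1, col=0): c = -1.7700 + -0.7650i → escape time 2
(row=1, col=1): c = -1.5320 + -0.7650i → escape time 3
(row=1, col=2): c = -1.2940 + -0.7650i → escape time 3
(row=1, col=3): c = -1.0560 + -0.7650i → escape time 3
(row=1, col=4): c = -0.8180 + -0.7650i → escape time 4
(row=1, col=5): c = -0.5800 + -0.7650i → escape time 5
(row=2, col=0): c = -1.7700 + -1.1200i → escape time 1
(row=2, col=1): c = -1.5320 + -1.1200i → escape time 2
(row=2, col=2): c = -1.2940 + -1.1200i → escape time 3
(row=2, col=3): c = -1.0560 + -1.1200i → escape time 3
(row=2, col=4): c = -0.8180 + -1.1200i → escape time 3
(row=2, col=5): c = -0.5800 + -1.1200i → escape time 3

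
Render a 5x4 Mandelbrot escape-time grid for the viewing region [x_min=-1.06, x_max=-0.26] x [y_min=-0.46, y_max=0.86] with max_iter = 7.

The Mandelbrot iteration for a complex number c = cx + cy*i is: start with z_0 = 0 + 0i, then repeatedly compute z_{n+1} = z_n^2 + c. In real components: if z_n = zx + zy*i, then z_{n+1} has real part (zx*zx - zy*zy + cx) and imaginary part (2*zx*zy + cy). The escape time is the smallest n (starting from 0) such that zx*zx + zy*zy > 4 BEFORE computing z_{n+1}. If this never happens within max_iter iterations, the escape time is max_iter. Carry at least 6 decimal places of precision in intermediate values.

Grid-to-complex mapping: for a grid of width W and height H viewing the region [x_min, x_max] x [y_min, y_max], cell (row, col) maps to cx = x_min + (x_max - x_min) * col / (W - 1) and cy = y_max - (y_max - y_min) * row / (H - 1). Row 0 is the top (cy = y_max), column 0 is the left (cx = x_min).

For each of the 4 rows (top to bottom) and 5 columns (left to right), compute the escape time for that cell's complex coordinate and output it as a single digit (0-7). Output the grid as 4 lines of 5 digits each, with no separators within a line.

Answer: 34457
67777
77777
56777

Derivation:
(row=0, col=0): c = -1.0600 + 0.8600i → escape time 3
(row=0, col=1): c = -0.8600 + 0.8600i → escape time 4
(row=0, col=2): c = -0.6600 + 0.8600i → escape time 4
(row=0, col=3): c = -0.4600 + 0.8600i → escape time 5
(row=0, col=4): c = -0.2600 + 0.8600i → escape time 7
(row=1, col=0): c = -1.0600 + 0.4200i → escape time 6
(row=1, col=1): c = -0.8600 + 0.4200i → escape time 7
(row=1, col=2): c = -0.6600 + 0.4200i → escape time 7
(row=1, col=3): c = -0.4600 + 0.4200i → escape time 7
(row=1, col=4): c = -0.2600 + 0.4200i → escape time 7
(row=2, col=0): c = -1.0600 + -0.0200i → escape time 7
(row=2, col=1): c = -0.8600 + -0.0200i → escape time 7
(row=2, col=2): c = -0.6600 + -0.0200i → escape time 7
(row=2, col=3): c = -0.4600 + -0.0200i → escape time 7
(row=2, col=4): c = -0.2600 + -0.0200i → escape time 7
(row=3, col=0): c = -1.0600 + -0.4600i → escape time 5
(row=3, col=1): c = -0.8600 + -0.4600i → escape time 6
(row=3, col=2): c = -0.6600 + -0.4600i → escape time 7
(row=3, col=3): c = -0.4600 + -0.4600i → escape time 7
(row=3, col=4): c = -0.2600 + -0.4600i → escape time 7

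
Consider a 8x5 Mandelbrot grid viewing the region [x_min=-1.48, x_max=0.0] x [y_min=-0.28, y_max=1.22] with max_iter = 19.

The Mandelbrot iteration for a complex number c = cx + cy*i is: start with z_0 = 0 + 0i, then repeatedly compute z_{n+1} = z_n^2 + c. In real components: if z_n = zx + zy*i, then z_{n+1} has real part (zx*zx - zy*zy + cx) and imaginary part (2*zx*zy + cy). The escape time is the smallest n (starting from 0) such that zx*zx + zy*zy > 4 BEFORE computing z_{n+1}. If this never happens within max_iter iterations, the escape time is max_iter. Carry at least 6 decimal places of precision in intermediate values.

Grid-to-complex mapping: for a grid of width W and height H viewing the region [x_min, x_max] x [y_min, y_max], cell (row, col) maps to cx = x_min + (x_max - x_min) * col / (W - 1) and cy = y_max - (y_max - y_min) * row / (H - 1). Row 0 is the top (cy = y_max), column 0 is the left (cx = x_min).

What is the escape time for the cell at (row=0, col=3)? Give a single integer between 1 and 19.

Answer: 3

Derivation:
z_0 = 0 + 0i, c = -0.8457 + 1.2200i
Iter 1: z = -0.8457 + 1.2200i, |z|^2 = 2.2036
Iter 2: z = -1.6189 + -0.8435i, |z|^2 = 3.3323
Iter 3: z = 1.0635 + 3.9512i, |z|^2 = 16.7429
Escaped at iteration 3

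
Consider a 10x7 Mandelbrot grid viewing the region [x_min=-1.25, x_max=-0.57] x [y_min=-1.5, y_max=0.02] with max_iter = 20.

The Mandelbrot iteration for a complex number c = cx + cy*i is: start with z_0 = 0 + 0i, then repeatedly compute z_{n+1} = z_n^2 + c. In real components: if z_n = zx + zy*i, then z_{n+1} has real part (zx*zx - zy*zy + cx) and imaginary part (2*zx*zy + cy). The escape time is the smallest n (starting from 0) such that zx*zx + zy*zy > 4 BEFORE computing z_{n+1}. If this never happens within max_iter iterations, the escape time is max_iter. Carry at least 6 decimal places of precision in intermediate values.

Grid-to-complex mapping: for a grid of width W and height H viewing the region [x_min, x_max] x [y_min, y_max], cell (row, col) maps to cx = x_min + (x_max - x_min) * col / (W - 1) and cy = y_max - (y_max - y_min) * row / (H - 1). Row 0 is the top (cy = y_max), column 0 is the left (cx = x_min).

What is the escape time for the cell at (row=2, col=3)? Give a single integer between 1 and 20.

Answer: 5

Derivation:
z_0 = 0 + 0i, c = -1.0233 + -0.4867i
Iter 1: z = -1.0233 + -0.4867i, |z|^2 = 1.2841
Iter 2: z = -0.2130 + 0.5094i, |z|^2 = 0.3048
Iter 3: z = -1.2374 + -0.7036i, |z|^2 = 2.0264
Iter 4: z = 0.0128 + 1.2547i, |z|^2 = 1.5745
Iter 5: z = -2.5975 + -0.4544i, |z|^2 = 6.9536
Escaped at iteration 5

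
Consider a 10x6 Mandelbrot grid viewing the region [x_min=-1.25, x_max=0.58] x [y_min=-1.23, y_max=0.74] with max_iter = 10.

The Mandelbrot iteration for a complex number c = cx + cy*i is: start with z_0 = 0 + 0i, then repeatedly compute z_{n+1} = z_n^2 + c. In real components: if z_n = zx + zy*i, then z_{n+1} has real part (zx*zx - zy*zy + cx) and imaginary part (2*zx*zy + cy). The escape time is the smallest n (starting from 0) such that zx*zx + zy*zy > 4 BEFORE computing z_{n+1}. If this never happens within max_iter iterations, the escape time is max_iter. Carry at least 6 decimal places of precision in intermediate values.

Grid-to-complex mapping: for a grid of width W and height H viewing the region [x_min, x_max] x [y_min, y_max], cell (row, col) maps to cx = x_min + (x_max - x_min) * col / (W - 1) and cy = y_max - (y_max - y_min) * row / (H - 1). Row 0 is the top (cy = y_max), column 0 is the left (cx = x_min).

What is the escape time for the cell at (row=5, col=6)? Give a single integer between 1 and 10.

z_0 = 0 + 0i, c = -0.0300 + -1.2300i
Iter 1: z = -0.0300 + -1.2300i, |z|^2 = 1.5138
Iter 2: z = -1.5420 + -1.1562i, |z|^2 = 3.7146
Iter 3: z = 1.0110 + 2.3357i, |z|^2 = 6.4776
Escaped at iteration 3

Answer: 3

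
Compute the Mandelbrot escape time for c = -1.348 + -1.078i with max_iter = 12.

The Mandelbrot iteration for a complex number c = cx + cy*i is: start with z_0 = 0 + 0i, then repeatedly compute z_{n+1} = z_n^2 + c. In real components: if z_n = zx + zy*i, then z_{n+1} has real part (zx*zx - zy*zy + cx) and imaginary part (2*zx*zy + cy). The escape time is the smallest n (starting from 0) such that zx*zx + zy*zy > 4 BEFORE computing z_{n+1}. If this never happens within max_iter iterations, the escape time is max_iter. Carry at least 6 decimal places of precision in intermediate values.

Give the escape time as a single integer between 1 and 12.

Answer: 3

Derivation:
z_0 = 0 + 0i, c = -1.3480 + -1.0780i
Iter 1: z = -1.3480 + -1.0780i, |z|^2 = 2.9792
Iter 2: z = -0.6930 + 1.8283i, |z|^2 = 3.8229
Iter 3: z = -4.2104 + -3.6119i, |z|^2 = 30.7737
Escaped at iteration 3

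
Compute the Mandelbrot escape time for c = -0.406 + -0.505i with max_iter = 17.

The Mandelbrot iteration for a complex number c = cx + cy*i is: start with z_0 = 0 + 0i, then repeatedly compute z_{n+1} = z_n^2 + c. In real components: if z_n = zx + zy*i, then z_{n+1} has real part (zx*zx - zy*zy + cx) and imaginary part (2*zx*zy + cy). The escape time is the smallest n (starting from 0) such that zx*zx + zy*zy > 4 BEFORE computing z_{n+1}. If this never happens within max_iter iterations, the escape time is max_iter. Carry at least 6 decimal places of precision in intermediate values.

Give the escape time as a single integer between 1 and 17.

z_0 = 0 + 0i, c = -0.4060 + -0.5050i
Iter 1: z = -0.4060 + -0.5050i, |z|^2 = 0.4199
Iter 2: z = -0.4962 + -0.0949i, |z|^2 = 0.2552
Iter 3: z = -0.1688 + -0.4108i, |z|^2 = 0.1972
Iter 4: z = -0.5462 + -0.3663i, |z|^2 = 0.4326
Iter 5: z = -0.2418 + -0.1048i, |z|^2 = 0.0695
Iter 6: z = -0.3585 + -0.4543i, |z|^2 = 0.3349
Iter 7: z = -0.4839 + -0.1792i, |z|^2 = 0.2663
Iter 8: z = -0.2040 + -0.3315i, |z|^2 = 0.1515
Iter 9: z = -0.4743 + -0.3697i, |z|^2 = 0.3617
Iter 10: z = -0.3177 + -0.1543i, |z|^2 = 0.1248
Iter 11: z = -0.3288 + -0.4070i, |z|^2 = 0.2738
Iter 12: z = -0.4635 + -0.2373i, |z|^2 = 0.2711
Iter 13: z = -0.2475 + -0.2850i, |z|^2 = 0.1425
Iter 14: z = -0.4260 + -0.3639i, |z|^2 = 0.3139
Iter 15: z = -0.3570 + -0.1950i, |z|^2 = 0.1655
Iter 16: z = -0.3166 + -0.3658i, |z|^2 = 0.2340

Answer: 17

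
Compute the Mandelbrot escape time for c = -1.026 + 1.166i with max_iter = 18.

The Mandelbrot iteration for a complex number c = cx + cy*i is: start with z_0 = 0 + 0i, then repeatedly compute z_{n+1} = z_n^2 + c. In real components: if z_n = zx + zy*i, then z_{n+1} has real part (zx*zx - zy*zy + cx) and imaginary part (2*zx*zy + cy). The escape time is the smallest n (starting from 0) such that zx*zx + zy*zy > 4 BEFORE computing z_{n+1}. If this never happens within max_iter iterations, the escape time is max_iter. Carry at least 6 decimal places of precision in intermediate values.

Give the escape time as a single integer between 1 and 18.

Answer: 3

Derivation:
z_0 = 0 + 0i, c = -1.0260 + 1.1660i
Iter 1: z = -1.0260 + 1.1660i, |z|^2 = 2.4122
Iter 2: z = -1.3329 + -1.2266i, |z|^2 = 3.2812
Iter 3: z = -0.7541 + 4.4359i, |z|^2 = 20.2459
Escaped at iteration 3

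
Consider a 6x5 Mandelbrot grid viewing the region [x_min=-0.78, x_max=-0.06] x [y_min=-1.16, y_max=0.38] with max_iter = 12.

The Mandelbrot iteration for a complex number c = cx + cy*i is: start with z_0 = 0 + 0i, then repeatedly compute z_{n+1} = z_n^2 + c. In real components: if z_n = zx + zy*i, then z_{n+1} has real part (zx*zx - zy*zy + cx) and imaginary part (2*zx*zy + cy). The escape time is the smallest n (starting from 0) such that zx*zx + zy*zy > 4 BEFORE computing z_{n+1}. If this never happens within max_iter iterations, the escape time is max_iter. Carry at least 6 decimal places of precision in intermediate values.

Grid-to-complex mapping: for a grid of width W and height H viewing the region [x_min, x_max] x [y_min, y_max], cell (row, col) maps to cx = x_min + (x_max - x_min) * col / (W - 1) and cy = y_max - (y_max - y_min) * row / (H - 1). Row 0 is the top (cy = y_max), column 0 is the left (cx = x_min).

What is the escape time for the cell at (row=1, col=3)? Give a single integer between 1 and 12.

z_0 = 0 + 0i, c = -0.3480 + -0.0050i
Iter 1: z = -0.3480 + -0.0050i, |z|^2 = 0.1211
Iter 2: z = -0.2269 + -0.0015i, |z|^2 = 0.0515
Iter 3: z = -0.2965 + -0.0043i, |z|^2 = 0.0879
Iter 4: z = -0.2601 + -0.0024i, |z|^2 = 0.0677
Iter 5: z = -0.2804 + -0.0037i, |z|^2 = 0.0786
Iter 6: z = -0.2694 + -0.0029i, |z|^2 = 0.0726
Iter 7: z = -0.2754 + -0.0034i, |z|^2 = 0.0759
Iter 8: z = -0.2722 + -0.0031i, |z|^2 = 0.0741
Iter 9: z = -0.2739 + -0.0033i, |z|^2 = 0.0751
Iter 10: z = -0.2730 + -0.0032i, |z|^2 = 0.0745
Iter 11: z = -0.2735 + -0.0033i, |z|^2 = 0.0748

Answer: 12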